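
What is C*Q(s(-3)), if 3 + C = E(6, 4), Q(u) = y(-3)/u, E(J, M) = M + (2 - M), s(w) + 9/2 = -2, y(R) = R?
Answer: -6/13 ≈ -0.46154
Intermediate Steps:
s(w) = -13/2 (s(w) = -9/2 - 2 = -13/2)
E(J, M) = 2
Q(u) = -3/u
C = -1 (C = -3 + 2 = -1)
C*Q(s(-3)) = -(-3)/(-13/2) = -(-3)*(-2)/13 = -1*6/13 = -6/13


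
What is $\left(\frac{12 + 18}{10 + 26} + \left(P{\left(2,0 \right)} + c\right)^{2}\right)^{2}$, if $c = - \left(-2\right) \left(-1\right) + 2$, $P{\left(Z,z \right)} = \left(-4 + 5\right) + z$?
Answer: $\frac{121}{36} \approx 3.3611$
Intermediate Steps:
$P{\left(Z,z \right)} = 1 + z$
$c = 0$ ($c = \left(-1\right) 2 + 2 = -2 + 2 = 0$)
$\left(\frac{12 + 18}{10 + 26} + \left(P{\left(2,0 \right)} + c\right)^{2}\right)^{2} = \left(\frac{12 + 18}{10 + 26} + \left(\left(1 + 0\right) + 0\right)^{2}\right)^{2} = \left(\frac{30}{36} + \left(1 + 0\right)^{2}\right)^{2} = \left(30 \cdot \frac{1}{36} + 1^{2}\right)^{2} = \left(\frac{5}{6} + 1\right)^{2} = \left(\frac{11}{6}\right)^{2} = \frac{121}{36}$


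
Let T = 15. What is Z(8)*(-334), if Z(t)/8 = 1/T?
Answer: -2672/15 ≈ -178.13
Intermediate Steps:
Z(t) = 8/15
Z(8)*(-334) = (8/15)*(-334) = -2672/15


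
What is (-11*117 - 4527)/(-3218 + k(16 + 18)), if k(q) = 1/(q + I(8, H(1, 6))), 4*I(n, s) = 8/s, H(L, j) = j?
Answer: 598842/331451 ≈ 1.8067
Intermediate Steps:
I(n, s) = 2/s (I(n, s) = (8/s)/4 = 2/s)
k(q) = 1/(⅓ + q) (k(q) = 1/(q + 2/6) = 1/(q + 2*(⅙)) = 1/(q + ⅓) = 1/(⅓ + q))
(-11*117 - 4527)/(-3218 + k(16 + 18)) = (-11*117 - 4527)/(-3218 + 3/(1 + 3*(16 + 18))) = (-1287 - 4527)/(-3218 + 3/(1 + 3*34)) = -5814/(-3218 + 3/(1 + 102)) = -5814/(-3218 + 3/103) = -5814/(-331451/103) = -5814*(-103/331451) = 598842/331451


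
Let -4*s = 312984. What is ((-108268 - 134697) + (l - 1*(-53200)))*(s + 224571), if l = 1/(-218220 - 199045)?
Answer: -2317269796626390/83453 ≈ -2.7767e+10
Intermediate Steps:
s = -78246 (s = -¼*312984 = -78246)
l = -1/417265 (l = 1/(-417265) = -1/417265 ≈ -2.3966e-6)
((-108268 - 134697) + (l - 1*(-53200)))*(s + 224571) = ((-108268 - 134697) + (-1/417265 - 1*(-53200)))*(-78246 + 224571) = (-242965 + (-1/417265 + 53200))*146325 = (-242965 + 22198497999/417265)*146325 = -79182292726/417265*146325 = -2317269796626390/83453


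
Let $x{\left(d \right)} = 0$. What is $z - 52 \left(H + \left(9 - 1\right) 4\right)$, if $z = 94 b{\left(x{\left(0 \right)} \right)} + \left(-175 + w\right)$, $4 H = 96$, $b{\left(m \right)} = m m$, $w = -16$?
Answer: $-3103$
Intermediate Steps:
$b{\left(m \right)} = m^{2}$
$H = 24$ ($H = \frac{1}{4} \cdot 96 = 24$)
$z = -191$ ($z = 94 \cdot 0^{2} - 191 = 94 \cdot 0 - 191 = 0 - 191 = -191$)
$z - 52 \left(H + \left(9 - 1\right) 4\right) = -191 - 52 \left(24 + \left(9 - 1\right) 4\right) = -191 - 52 \left(24 + 8 \cdot 4\right) = -191 - 52 \left(24 + 32\right) = -191 - 2912 = -3103$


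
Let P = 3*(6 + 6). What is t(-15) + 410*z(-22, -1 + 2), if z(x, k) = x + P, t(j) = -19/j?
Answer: 86119/15 ≈ 5741.3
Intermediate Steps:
P = 36 (P = 3*12 = 36)
z(x, k) = 36 + x (z(x, k) = x + 36 = 36 + x)
t(-15) + 410*z(-22, -1 + 2) = -19/(-15) + 410*(36 - 22) = -19*(-1/15) + 410*14 = 19/15 + 5740 = 86119/15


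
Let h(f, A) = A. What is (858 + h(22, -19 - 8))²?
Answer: 690561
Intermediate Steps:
(858 + h(22, -19 - 8))² = (858 + (-19 - 8))² = (858 - 27)² = 831² = 690561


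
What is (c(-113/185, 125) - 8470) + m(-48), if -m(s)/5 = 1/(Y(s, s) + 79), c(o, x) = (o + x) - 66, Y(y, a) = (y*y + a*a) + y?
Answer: -7218971497/858215 ≈ -8411.6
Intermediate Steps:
Y(y, a) = y + a² + y² (Y(y, a) = (y² + a²) + y = (a² + y²) + y = y + a² + y²)
c(o, x) = -66 + o + x
m(s) = -5/(79 + s + 2*s²) (m(s) = -5/((s + s² + s²) + 79) = -5/((s + 2*s²) + 79) = -5/(79 + s + 2*s²))
(c(-113/185, 125) - 8470) + m(-48) = ((-66 - 113/185 + 125) - 8470) - 5/(79 - 48 + 2*(-48)²) = ((-66 - 113*1/185 + 125) - 8470) - 5/(79 - 48 + 2*2304) = ((-66 - 113/185 + 125) - 8470) - 5/(79 - 48 + 4608) = (10802/185 - 8470) - 5/4639 = -1556148/185 - 5*1/4639 = -1556148/185 - 5/4639 = -7218971497/858215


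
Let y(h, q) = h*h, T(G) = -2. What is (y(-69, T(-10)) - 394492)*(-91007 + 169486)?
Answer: -30585699149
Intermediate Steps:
y(h, q) = h²
(y(-69, T(-10)) - 394492)*(-91007 + 169486) = ((-69)² - 394492)*(-91007 + 169486) = (4761 - 394492)*78479 = -389731*78479 = -30585699149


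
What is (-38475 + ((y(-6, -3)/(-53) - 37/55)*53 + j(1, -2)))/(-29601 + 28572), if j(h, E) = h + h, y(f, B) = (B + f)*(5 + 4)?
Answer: 704507/18865 ≈ 37.345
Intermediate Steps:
y(f, B) = 9*B + 9*f (y(f, B) = (B + f)*9 = 9*B + 9*f)
j(h, E) = 2*h
(-38475 + ((y(-6, -3)/(-53) - 37/55)*53 + j(1, -2)))/(-29601 + 28572) = (-38475 + (((9*(-3) + 9*(-6))/(-53) - 37/55)*53 + 2*1))/(-29601 + 28572) = (-38475 + (((-27 - 54)*(-1/53) - 37*1/55)*53 + 2))/(-1029) = (-38475 + ((-81*(-1/53) - 37/55)*53 + 2))*(-1/1029) = (-38475 + ((81/53 - 37/55)*53 + 2))*(-1/1029) = (-38475 + ((2494/2915)*53 + 2))*(-1/1029) = (-38475 + (2494/55 + 2))*(-1/1029) = (-38475 + 2604/55)*(-1/1029) = -2113521/55*(-1/1029) = 704507/18865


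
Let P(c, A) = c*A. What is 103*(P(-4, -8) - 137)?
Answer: -10815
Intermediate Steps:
P(c, A) = A*c
103*(P(-4, -8) - 137) = 103*(-8*(-4) - 137) = 103*(32 - 137) = 103*(-105) = -10815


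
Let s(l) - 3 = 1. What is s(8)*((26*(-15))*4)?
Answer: -6240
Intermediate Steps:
s(l) = 4 (s(l) = 3 + 1 = 4)
s(8)*((26*(-15))*4) = 4*((26*(-15))*4) = 4*(-390*4) = 4*(-1560) = -6240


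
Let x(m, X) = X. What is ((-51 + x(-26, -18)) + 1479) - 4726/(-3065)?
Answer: 4326376/3065 ≈ 1411.5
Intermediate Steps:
((-51 + x(-26, -18)) + 1479) - 4726/(-3065) = ((-51 - 18) + 1479) - 4726/(-3065) = (-69 + 1479) - 4726*(-1/3065) = 1410 + 4726/3065 = 4326376/3065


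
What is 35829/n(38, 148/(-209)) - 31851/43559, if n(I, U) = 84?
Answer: 519333309/1219652 ≈ 425.80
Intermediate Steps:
35829/n(38, 148/(-209)) - 31851/43559 = 35829/84 - 31851/43559 = 35829*(1/84) - 31851*1/43559 = 11943/28 - 31851/43559 = 519333309/1219652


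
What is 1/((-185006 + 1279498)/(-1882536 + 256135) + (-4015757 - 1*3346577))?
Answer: -232343/1710586924918 ≈ -1.3583e-7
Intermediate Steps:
1/((-185006 + 1279498)/(-1882536 + 256135) + (-4015757 - 1*3346577)) = 1/(1094492/(-1626401) + (-4015757 - 3346577)) = 1/(1094492*(-1/1626401) - 7362334) = 1/(-156356/232343 - 7362334) = 1/(-1710586924918/232343) = -232343/1710586924918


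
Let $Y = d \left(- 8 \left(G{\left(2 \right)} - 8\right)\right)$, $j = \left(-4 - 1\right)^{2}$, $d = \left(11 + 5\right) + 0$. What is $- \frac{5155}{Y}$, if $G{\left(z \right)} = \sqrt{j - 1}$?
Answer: $- \frac{1031}{128} - \frac{1031 \sqrt{6}}{512} \approx -12.987$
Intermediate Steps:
$d = 16$ ($d = 16 + 0 = 16$)
$j = 25$ ($j = \left(-5\right)^{2} = 25$)
$G{\left(z \right)} = 2 \sqrt{6}$ ($G{\left(z \right)} = \sqrt{25 - 1} = \sqrt{24} = 2 \sqrt{6}$)
$Y = 1024 - 256 \sqrt{6}$ ($Y = 16 \left(- 8 \left(2 \sqrt{6} - 8\right)\right) = 16 \left(- 8 \left(-8 + 2 \sqrt{6}\right)\right) = 16 \left(64 - 16 \sqrt{6}\right) = 1024 - 256 \sqrt{6} \approx 396.93$)
$- \frac{5155}{Y} = - \frac{5155}{1024 - 256 \sqrt{6}}$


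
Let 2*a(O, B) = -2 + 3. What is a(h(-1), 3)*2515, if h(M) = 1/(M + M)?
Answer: 2515/2 ≈ 1257.5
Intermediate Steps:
h(M) = 1/(2*M)
a(O, B) = ½ (a(O, B) = (-2 + 3)/2 = (½)*1 = ½)
a(h(-1), 3)*2515 = (½)*2515 = 2515/2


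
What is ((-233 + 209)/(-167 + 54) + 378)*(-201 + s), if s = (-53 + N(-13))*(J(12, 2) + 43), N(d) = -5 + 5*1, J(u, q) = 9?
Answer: -126376266/113 ≈ -1.1184e+6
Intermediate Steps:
N(d) = 0 (N(d) = -5 + 5 = 0)
s = -2756 (s = (-53 + 0)*(9 + 43) = -53*52 = -2756)
((-233 + 209)/(-167 + 54) + 378)*(-201 + s) = ((-233 + 209)/(-167 + 54) + 378)*(-201 - 2756) = (-24/(-113) + 378)*(-2957) = (-24*(-1/113) + 378)*(-2957) = (24/113 + 378)*(-2957) = (42738/113)*(-2957) = -126376266/113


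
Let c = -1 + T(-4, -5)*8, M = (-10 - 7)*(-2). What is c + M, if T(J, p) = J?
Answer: 1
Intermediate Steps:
M = 34 (M = -17*(-2) = 34)
c = -33 (c = -1 - 4*8 = -1 - 32 = -33)
c + M = -33 + 34 = 1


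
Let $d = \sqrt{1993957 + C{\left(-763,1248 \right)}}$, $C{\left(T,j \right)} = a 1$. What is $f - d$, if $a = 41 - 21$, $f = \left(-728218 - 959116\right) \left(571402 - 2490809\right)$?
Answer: $3238680690938 - 9 \sqrt{24617} \approx 3.2387 \cdot 10^{12}$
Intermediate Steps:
$f = 3238680690938$ ($f = \left(-1687334\right) \left(-1919407\right) = 3238680690938$)
$a = 20$ ($a = 41 - 21 = 20$)
$C{\left(T,j \right)} = 20$ ($C{\left(T,j \right)} = 20 \cdot 1 = 20$)
$d = 9 \sqrt{24617}$ ($d = \sqrt{1993957 + 20} = \sqrt{1993977} = 9 \sqrt{24617} \approx 1412.1$)
$f - d = 3238680690938 - 9 \sqrt{24617}$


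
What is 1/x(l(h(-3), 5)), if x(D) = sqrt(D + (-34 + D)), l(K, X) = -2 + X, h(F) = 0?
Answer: -I*sqrt(7)/14 ≈ -0.18898*I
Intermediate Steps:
x(D) = sqrt(-34 + 2*D)
1/x(l(h(-3), 5)) = 1/(sqrt(-34 + 2*(-2 + 5))) = 1/(sqrt(-34 + 2*3)) = 1/(sqrt(-34 + 6)) = 1/(sqrt(-28)) = 1/(2*I*sqrt(7)) = -I*sqrt(7)/14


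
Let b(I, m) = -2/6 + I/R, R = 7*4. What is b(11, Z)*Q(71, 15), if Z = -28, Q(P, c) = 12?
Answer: 5/7 ≈ 0.71429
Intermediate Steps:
R = 28
b(I, m) = -⅓ + I/28 (b(I, m) = -2/6 + I/28 = -2*⅙ + I*(1/28) = -⅓ + I/28)
b(11, Z)*Q(71, 15) = (-⅓ + (1/28)*11)*12 = (-⅓ + 11/28)*12 = (5/84)*12 = 5/7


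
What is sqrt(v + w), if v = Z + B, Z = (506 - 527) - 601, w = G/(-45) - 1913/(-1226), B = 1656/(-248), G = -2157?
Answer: I*sqrt(188236221886590)/570090 ≈ 24.066*I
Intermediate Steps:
B = -207/31 (B = 1656*(-1/248) = -207/31 ≈ -6.6774)
w = 910189/18390 (w = -2157/(-45) - 1913/(-1226) = -2157*(-1/45) - 1913*(-1/1226) = 719/15 + 1913/1226 = 910189/18390 ≈ 49.494)
Z = -622 (Z = -21 - 601 = -622)
v = -19489/31 (v = -622 - 207/31 = -19489/31 ≈ -628.68)
sqrt(v + w) = sqrt(-19489/31 + 910189/18390) = sqrt(-330186851/570090) = I*sqrt(188236221886590)/570090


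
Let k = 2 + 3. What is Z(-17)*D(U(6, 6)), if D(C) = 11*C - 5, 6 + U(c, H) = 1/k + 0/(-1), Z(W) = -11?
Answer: 3784/5 ≈ 756.80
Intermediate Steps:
k = 5
U(c, H) = -29/5 (U(c, H) = -6 + (1/5 + 0/(-1)) = -6 + (1*(⅕) + 0*(-1)) = -6 + (⅕ + 0) = -6 + ⅕ = -29/5)
D(C) = -5 + 11*C
Z(-17)*D(U(6, 6)) = -11*(-5 + 11*(-29/5)) = -11*(-5 - 319/5) = -11*(-344/5) = 3784/5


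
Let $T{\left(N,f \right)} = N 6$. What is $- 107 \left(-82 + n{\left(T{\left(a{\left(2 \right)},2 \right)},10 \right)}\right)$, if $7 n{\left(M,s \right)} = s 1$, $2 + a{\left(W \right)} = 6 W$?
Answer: $\frac{60348}{7} \approx 8621.1$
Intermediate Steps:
$a{\left(W \right)} = -2 + 6 W$
$T{\left(N,f \right)} = 6 N$
$n{\left(M,s \right)} = \frac{s}{7}$ ($n{\left(M,s \right)} = \frac{s 1}{7} = \frac{s}{7}$)
$- 107 \left(-82 + n{\left(T{\left(a{\left(2 \right)},2 \right)},10 \right)}\right) = - 107 \left(-82 + \frac{1}{7} \cdot 10\right) = - 107 \left(-82 + \frac{10}{7}\right) = \left(-107\right) \left(- \frac{564}{7}\right) = \frac{60348}{7}$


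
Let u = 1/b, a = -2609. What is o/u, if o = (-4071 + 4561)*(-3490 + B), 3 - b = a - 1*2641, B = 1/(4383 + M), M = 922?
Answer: -9531127258506/1061 ≈ -8.9832e+9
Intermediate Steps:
B = 1/5305 (B = 1/(4383 + 922) = 1/5305 ≈ 0.00018850)
b = 5253 (b = 3 - (-2609 - 1*2641) = 3 - (-2609 - 2641) = 3 - 1*(-5250) = 3 + 5250 = 5253)
u = 1/5253 ≈ 0.00019037
o = -1814416002/1061 (o = (-4071 + 4561)*(-3490 + 1/5305) = 490*(-18514449/5305) = -1814416002/1061 ≈ -1.7101e+6)
o/u = -1814416002/(1061*1/5253) = -1814416002/1061*5253 = -9531127258506/1061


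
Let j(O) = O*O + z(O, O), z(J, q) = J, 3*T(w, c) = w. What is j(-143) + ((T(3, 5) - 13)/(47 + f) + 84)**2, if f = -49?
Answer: 28406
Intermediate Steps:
T(w, c) = w/3
j(O) = O + O**2 (j(O) = O*O + O = O**2 + O = O + O**2)
j(-143) + ((T(3, 5) - 13)/(47 + f) + 84)**2 = -143*(1 - 143) + (((1/3)*3 - 13)/(47 - 49) + 84)**2 = -143*(-142) + ((1 - 13)/(-2) + 84)**2 = 20306 + (-12*(-1/2) + 84)**2 = 20306 + (6 + 84)**2 = 20306 + 90**2 = 20306 + 8100 = 28406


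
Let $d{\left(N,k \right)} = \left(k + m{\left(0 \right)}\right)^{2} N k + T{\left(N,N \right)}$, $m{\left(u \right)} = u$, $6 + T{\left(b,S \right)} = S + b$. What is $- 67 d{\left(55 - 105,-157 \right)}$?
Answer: $-12964134448$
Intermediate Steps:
$T{\left(b,S \right)} = -6 + S + b$ ($T{\left(b,S \right)} = -6 + \left(S + b\right) = -6 + S + b$)
$d{\left(N,k \right)} = -6 + 2 N + N k^{3}$ ($d{\left(N,k \right)} = \left(k + 0\right)^{2} N k + \left(-6 + N + N\right) = k^{2} N k + \left(-6 + 2 N\right) = N k^{2} k + \left(-6 + 2 N\right) = N k^{3} + \left(-6 + 2 N\right) = -6 + 2 N + N k^{3}$)
$- 67 d{\left(55 - 105,-157 \right)} = - 67 \left(-6 + 2 \left(55 - 105\right) + \left(55 - 105\right) \left(-157\right)^{3}\right) = - 67 \left(-6 + 2 \left(55 - 105\right) + \left(55 - 105\right) \left(-3869893\right)\right) = - 67 \left(-6 + 2 \left(-50\right) - -193494650\right) = - 67 \left(-6 - 100 + 193494650\right) = \left(-67\right) 193494544 = -12964134448$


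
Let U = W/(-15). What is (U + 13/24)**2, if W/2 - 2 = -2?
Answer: 169/576 ≈ 0.29340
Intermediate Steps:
W = 0 (W = 4 + 2*(-2) = 4 - 4 = 0)
U = 0 (U = 0/(-15) = 0*(-1/15) = 0)
(U + 13/24)**2 = (0 + 13/24)**2 = (13/24)**2 = 169/576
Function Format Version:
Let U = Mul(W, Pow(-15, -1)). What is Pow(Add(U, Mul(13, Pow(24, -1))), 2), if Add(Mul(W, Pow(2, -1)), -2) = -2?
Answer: Rational(169, 576) ≈ 0.29340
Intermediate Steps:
W = 0 (W = Add(4, Mul(2, -2)) = Add(4, -4) = 0)
U = 0 (U = Mul(0, Pow(-15, -1)) = Mul(0, Rational(-1, 15)) = 0)
Pow(Add(U, Mul(13, Pow(24, -1))), 2) = Pow(Add(0, Mul(13, Pow(24, -1))), 2) = Pow(Add(0, Mul(13, Rational(1, 24))), 2) = Pow(Add(0, Rational(13, 24)), 2) = Pow(Rational(13, 24), 2) = Rational(169, 576)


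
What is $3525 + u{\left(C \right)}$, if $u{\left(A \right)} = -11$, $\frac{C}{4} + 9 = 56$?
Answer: $3514$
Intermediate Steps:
$C = 188$ ($C = -36 + 4 \cdot 56 = -36 + 224 = 188$)
$3525 + u{\left(C \right)} = 3525 - 11 = 3514$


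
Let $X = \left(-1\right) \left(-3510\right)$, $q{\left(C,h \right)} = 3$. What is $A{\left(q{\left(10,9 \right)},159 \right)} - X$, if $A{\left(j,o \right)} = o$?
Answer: $-3351$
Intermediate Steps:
$X = 3510$
$A{\left(q{\left(10,9 \right)},159 \right)} - X = 159 - 3510 = -3351$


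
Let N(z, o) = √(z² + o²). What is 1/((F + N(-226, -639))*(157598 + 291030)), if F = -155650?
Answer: -77825/5434334844486342 - √459397/10868669688972684 ≈ -1.4383e-11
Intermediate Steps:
N(z, o) = √(o² + z²)
1/((F + N(-226, -639))*(157598 + 291030)) = 1/((-155650 + √((-639)² + (-226)²))*(157598 + 291030)) = 1/((-155650 + √(408321 + 51076))*448628) = 1/((-155650 + √459397)*448628) = 1/(-69828948200 + 448628*√459397)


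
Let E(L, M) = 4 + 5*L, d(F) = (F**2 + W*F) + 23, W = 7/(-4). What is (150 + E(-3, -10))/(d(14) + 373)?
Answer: 278/1135 ≈ 0.24493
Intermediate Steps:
W = -7/4 (W = 7*(-1/4) = -7/4 ≈ -1.7500)
d(F) = 23 + F**2 - 7*F/4 (d(F) = (F**2 - 7*F/4) + 23 = 23 + F**2 - 7*F/4)
(150 + E(-3, -10))/(d(14) + 373) = (150 + (4 + 5*(-3)))/((23 + 14**2 - 7/4*14) + 373) = (150 + (4 - 15))/((23 + 196 - 49/2) + 373) = (150 - 11)/(389/2 + 373) = 139/(1135/2) = 139*(2/1135) = 278/1135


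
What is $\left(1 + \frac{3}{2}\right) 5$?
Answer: $\frac{25}{2} \approx 12.5$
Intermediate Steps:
$\left(1 + \frac{3}{2}\right) 5 = \frac{5}{2} \cdot 5 = \frac{25}{2}$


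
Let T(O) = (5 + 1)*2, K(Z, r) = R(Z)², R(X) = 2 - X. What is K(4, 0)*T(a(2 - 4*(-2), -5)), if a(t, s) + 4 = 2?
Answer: 48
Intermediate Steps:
K(Z, r) = (2 - Z)²
a(t, s) = -2 (a(t, s) = -4 + 2 = -2)
T(O) = 12 (T(O) = 6*2 = 12)
K(4, 0)*T(a(2 - 4*(-2), -5)) = (-2 + 4)²*12 = 2²*12 = 4*12 = 48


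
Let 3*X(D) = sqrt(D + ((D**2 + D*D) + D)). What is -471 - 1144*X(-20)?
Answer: -471 - 2288*sqrt(190)/3 ≈ -10984.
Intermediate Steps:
X(D) = sqrt(2*D + 2*D**2)/3 (X(D) = sqrt(D + ((D**2 + D*D) + D))/3 = sqrt(D + ((D**2 + D**2) + D))/3 = sqrt(D + (2*D**2 + D))/3 = sqrt(D + (D + 2*D**2))/3 = sqrt(2*D + 2*D**2)/3)
-471 - 1144*X(-20) = -471 - 1144*sqrt(2)*sqrt(-20*(1 - 20))/3 = -471 - 1144*sqrt(2)*sqrt(-20*(-19))/3 = -471 - 1144*sqrt(2)*sqrt(380)/3 = -471 - 1144*sqrt(2)*2*sqrt(95)/3 = -471 - 2288*sqrt(190)/3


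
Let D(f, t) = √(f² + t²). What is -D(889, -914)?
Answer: -√1625717 ≈ -1275.0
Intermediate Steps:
-D(889, -914) = -√(889² + (-914)²) = -√(790321 + 835396) = -√1625717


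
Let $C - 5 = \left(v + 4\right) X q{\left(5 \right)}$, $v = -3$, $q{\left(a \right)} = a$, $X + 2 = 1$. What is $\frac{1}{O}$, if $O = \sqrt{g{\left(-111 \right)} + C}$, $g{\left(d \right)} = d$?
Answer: $- \frac{i \sqrt{111}}{111} \approx - 0.094916 i$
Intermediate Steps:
$X = -1$ ($X = -2 + 1 = -1$)
$C = 0$ ($C = 5 + \left(-3 + 4\right) \left(-1\right) 5 = 5 + 1 \left(-1\right) 5 = 5 - 5 = 0$)
$O = i \sqrt{111}$ ($O = \sqrt{-111 + 0} = \sqrt{-111} = i \sqrt{111} \approx 10.536 i$)
$\frac{1}{O} = \frac{1}{i \sqrt{111}} = - \frac{i \sqrt{111}}{111}$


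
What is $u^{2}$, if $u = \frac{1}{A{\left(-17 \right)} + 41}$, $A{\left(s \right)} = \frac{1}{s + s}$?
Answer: $\frac{1156}{1940449} \approx 0.00059574$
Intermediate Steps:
$A{\left(s \right)} = \frac{1}{2 s}$
$u = \frac{34}{1393}$ ($u = \frac{1}{\frac{1}{2 \left(-17\right)} + 41} = \frac{1}{\frac{1}{2} \left(- \frac{1}{17}\right) + 41} = \frac{1}{- \frac{1}{34} + 41} = \frac{1}{\frac{1393}{34}} = \frac{34}{1393} \approx 0.024408$)
$u^{2} = \left(\frac{34}{1393}\right)^{2} = \frac{1156}{1940449}$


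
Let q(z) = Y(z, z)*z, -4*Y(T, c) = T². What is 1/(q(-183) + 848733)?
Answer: 4/9523419 ≈ 4.2002e-7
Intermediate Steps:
Y(T, c) = -T²/4
q(z) = -z³/4 (q(z) = (-z²/4)*z = -z³/4)
1/(q(-183) + 848733) = 1/(-¼*(-183)³ + 848733) = 1/(-¼*(-6128487) + 848733) = 1/(6128487/4 + 848733) = 1/(9523419/4) = 4/9523419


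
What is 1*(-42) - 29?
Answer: -71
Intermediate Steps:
1*(-42) - 29 = -42 - 29 = -71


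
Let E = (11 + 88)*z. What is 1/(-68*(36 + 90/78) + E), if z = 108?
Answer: 13/106152 ≈ 0.00012247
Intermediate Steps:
E = 10692 (E = (11 + 88)*108 = 99*108 = 10692)
1/(-68*(36 + 90/78) + E) = 1/(-68*(36 + 90/78) + 10692) = 1/(-68*(36 + 90*(1/78)) + 10692) = 1/(-68*(36 + 15/13) + 10692) = 1/(-68*483/13 + 10692) = 1/(-32844/13 + 10692) = 1/(106152/13) = 13/106152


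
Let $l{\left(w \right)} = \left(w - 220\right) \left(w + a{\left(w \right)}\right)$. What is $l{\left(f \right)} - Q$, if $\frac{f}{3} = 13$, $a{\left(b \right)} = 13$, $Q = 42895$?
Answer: $-52307$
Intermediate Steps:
$f = 39$ ($f = 3 \cdot 13 = 39$)
$l{\left(w \right)} = \left(-220 + w\right) \left(13 + w\right)$ ($l{\left(w \right)} = \left(w - 220\right) \left(w + 13\right) = \left(-220 + w\right) \left(13 + w\right)$)
$l{\left(f \right)} - Q = \left(-2860 + 39^{2} - 8073\right) - 42895 = \left(-2860 + 1521 - 8073\right) - 42895 = -9412 - 42895 = -52307$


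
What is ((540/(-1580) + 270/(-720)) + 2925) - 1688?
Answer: 781331/632 ≈ 1236.3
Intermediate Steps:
((540/(-1580) + 270/(-720)) + 2925) - 1688 = ((540*(-1/1580) + 270*(-1/720)) + 2925) - 1688 = ((-27/79 - 3/8) + 2925) - 1688 = (-453/632 + 2925) - 1688 = 1848147/632 - 1688 = 781331/632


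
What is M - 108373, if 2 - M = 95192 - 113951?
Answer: -89612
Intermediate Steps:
M = 18761 (M = 2 - (95192 - 113951) = 2 - 1*(-18759) = 2 + 18759 = 18761)
M - 108373 = 18761 - 108373 = -89612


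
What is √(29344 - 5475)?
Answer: √23869 ≈ 154.50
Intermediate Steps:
√(29344 - 5475) = √23869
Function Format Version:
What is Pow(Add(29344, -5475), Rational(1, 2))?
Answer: Pow(23869, Rational(1, 2)) ≈ 154.50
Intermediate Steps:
Pow(Add(29344, -5475), Rational(1, 2)) = Pow(23869, Rational(1, 2))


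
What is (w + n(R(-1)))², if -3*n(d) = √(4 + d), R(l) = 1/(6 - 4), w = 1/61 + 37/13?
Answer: 10934649/1257698 - 2270*√2/793 ≈ 4.6459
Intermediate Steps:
w = 2270/793 (w = 1*(1/61) + 37*(1/13) = 1/61 + 37/13 = 2270/793 ≈ 2.8625)
R(l) = ½ (R(l) = 1/2 = ½)
n(d) = -√(4 + d)/3
(w + n(R(-1)))² = (2270/793 - √(4 + ½)/3)² = (2270/793 - √2/2)²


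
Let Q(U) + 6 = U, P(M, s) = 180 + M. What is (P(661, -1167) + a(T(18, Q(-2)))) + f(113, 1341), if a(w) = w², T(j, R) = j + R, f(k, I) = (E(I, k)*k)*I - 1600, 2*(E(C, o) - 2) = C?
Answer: 203810567/2 ≈ 1.0191e+8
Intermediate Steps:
E(C, o) = 2 + C/2
Q(U) = -6 + U
f(k, I) = -1600 + I*k*(2 + I/2) (f(k, I) = ((2 + I/2)*k)*I - 1600 = (k*(2 + I/2))*I - 1600 = I*k*(2 + I/2) - 1600 = -1600 + I*k*(2 + I/2))
T(j, R) = R + j
(P(661, -1167) + a(T(18, Q(-2)))) + f(113, 1341) = ((180 + 661) + ((-6 - 2) + 18)²) + (-1600 + (½)*1341*113*(4 + 1341)) = (841 + (-8 + 18)²) + (-1600 + (½)*1341*113*1345) = (841 + 10²) + (-1600 + 203811885/2) = (841 + 100) + 203808685/2 = 941 + 203808685/2 = 203810567/2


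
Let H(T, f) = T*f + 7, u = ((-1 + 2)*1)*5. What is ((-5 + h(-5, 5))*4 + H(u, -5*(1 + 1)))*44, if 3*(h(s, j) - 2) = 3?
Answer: -2244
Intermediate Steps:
h(s, j) = 3 (h(s, j) = 2 + (⅓)*3 = 2 + 1 = 3)
u = 5 (u = (1*1)*5 = 1*5 = 5)
H(T, f) = 7 + T*f
((-5 + h(-5, 5))*4 + H(u, -5*(1 + 1)))*44 = ((-5 + 3)*4 + (7 + 5*(-5*(1 + 1))))*44 = (-2*4 + (7 + 5*(-5*2)))*44 = (-8 + (7 + 5*(-10)))*44 = (-8 + (7 - 50))*44 = (-8 - 43)*44 = -51*44 = -2244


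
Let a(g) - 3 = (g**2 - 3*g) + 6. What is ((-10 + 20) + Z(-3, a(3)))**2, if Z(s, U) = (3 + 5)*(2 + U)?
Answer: 9604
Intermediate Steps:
a(g) = 9 + g**2 - 3*g (a(g) = 3 + ((g**2 - 3*g) + 6) = 3 + (6 + g**2 - 3*g) = 9 + g**2 - 3*g)
Z(s, U) = 16 + 8*U (Z(s, U) = 8*(2 + U) = 16 + 8*U)
((-10 + 20) + Z(-3, a(3)))**2 = ((-10 + 20) + (16 + 8*(9 + 3**2 - 3*3)))**2 = (10 + (16 + 8*(9 + 9 - 9)))**2 = (10 + (16 + 8*9))**2 = (10 + (16 + 72))**2 = (10 + 88)**2 = 98**2 = 9604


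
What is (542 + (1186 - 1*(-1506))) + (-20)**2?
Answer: 3634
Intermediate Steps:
(542 + (1186 - 1*(-1506))) + (-20)**2 = (542 + (1186 + 1506)) + 400 = (542 + 2692) + 400 = 3234 + 400 = 3634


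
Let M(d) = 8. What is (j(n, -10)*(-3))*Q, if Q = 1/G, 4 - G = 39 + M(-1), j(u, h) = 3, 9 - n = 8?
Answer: 9/43 ≈ 0.20930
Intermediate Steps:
n = 1 (n = 9 - 1*8 = 9 - 8 = 1)
G = -43 (G = 4 - (39 + 8) = 4 - 1*47 = 4 - 47 = -43)
Q = -1/43 (Q = 1/(-43) = -1/43 ≈ -0.023256)
(j(n, -10)*(-3))*Q = (3*(-3))*(-1/43) = -9*(-1/43) = 9/43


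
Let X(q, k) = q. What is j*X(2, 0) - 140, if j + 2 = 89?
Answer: 34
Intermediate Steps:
j = 87 (j = -2 + 89 = 87)
j*X(2, 0) - 140 = 87*2 - 140 = 174 - 140 = 34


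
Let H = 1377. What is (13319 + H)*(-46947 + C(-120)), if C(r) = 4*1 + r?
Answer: -691637848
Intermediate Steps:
C(r) = 4 + r
(13319 + H)*(-46947 + C(-120)) = (13319 + 1377)*(-46947 + (4 - 120)) = 14696*(-46947 - 116) = 14696*(-47063) = -691637848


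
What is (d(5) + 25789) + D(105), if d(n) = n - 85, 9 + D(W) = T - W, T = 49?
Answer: 25644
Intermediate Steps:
D(W) = 40 - W (D(W) = -9 + (49 - W) = 40 - W)
d(n) = -85 + n
(d(5) + 25789) + D(105) = ((-85 + 5) + 25789) + (40 - 1*105) = (-80 + 25789) + (40 - 105) = 25709 - 65 = 25644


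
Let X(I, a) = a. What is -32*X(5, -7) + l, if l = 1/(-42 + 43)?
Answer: 225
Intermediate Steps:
l = 1 (l = 1/1 = 1)
-32*X(5, -7) + l = -32*(-7) + 1 = 224 + 1 = 225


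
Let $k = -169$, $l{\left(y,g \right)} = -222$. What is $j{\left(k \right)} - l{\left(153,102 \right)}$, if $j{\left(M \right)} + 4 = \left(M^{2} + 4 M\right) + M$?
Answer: $27934$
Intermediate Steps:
$j{\left(M \right)} = -4 + M^{2} + 5 M$ ($j{\left(M \right)} = -4 + \left(\left(M^{2} + 4 M\right) + M\right) = -4 + \left(M^{2} + 5 M\right) = -4 + M^{2} + 5 M$)
$j{\left(k \right)} - l{\left(153,102 \right)} = \left(-4 + \left(-169\right)^{2} + 5 \left(-169\right)\right) - -222 = \left(-4 + 28561 - 845\right) + 222 = 27712 + 222 = 27934$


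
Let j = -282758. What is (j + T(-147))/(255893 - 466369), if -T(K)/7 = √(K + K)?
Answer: 20197/15034 + 7*I*√6/30068 ≈ 1.3434 + 0.00057026*I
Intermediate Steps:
T(K) = -7*√2*√K (T(K) = -7*√(K + K) = -7*√2*√K)
(j + T(-147))/(255893 - 466369) = (-282758 - 7*√2*√(-147))/(255893 - 466369) = (-282758 - 7*√2*7*I*√3)/(-210476) = (-282758 - 49*I*√6)*(-1/210476) = 20197/15034 + 7*I*√6/30068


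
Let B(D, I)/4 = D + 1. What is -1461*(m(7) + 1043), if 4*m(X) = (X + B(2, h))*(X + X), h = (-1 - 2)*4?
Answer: -3241959/2 ≈ -1.6210e+6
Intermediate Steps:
h = -12 (h = -3*4 = -12)
B(D, I) = 4 + 4*D (B(D, I) = 4*(D + 1) = 4*(1 + D) = 4 + 4*D)
m(X) = X*(12 + X)/2 (m(X) = ((X + (4 + 4*2))*(X + X))/4 = ((X + (4 + 8))*(2*X))/4 = ((X + 12)*(2*X))/4 = ((12 + X)*(2*X))/4 = (2*X*(12 + X))/4 = X*(12 + X)/2)
-1461*(m(7) + 1043) = -1461*((½)*7*(12 + 7) + 1043) = -1461*((½)*7*19 + 1043) = -1461*(133/2 + 1043) = -1461*2219/2 = -3241959/2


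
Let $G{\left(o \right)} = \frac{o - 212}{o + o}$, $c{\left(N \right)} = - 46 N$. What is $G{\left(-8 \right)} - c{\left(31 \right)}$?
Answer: $\frac{5759}{4} \approx 1439.8$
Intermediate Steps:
$G{\left(o \right)} = \frac{-212 + o}{2 o}$
$G{\left(-8 \right)} - c{\left(31 \right)} = \frac{-212 - 8}{2 \left(-8\right)} - \left(-46\right) 31 = \frac{1}{2} \left(- \frac{1}{8}\right) \left(-220\right) - -1426 = \frac{55}{4} + 1426 = \frac{5759}{4}$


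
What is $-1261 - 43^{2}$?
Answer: $-3110$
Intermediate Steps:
$-1261 - 43^{2} = -1261 - 1849 = -3110$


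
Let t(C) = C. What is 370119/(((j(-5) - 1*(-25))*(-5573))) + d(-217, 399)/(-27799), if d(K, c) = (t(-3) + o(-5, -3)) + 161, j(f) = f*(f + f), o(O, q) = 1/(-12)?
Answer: -41419773199/46477148100 ≈ -0.89119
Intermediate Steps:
o(O, q) = -1/12
j(f) = 2*f**2 (j(f) = f*(2*f) = 2*f**2)
d(K, c) = 1895/12 (d(K, c) = (-3 - 1/12) + 161 = -37/12 + 161 = 1895/12)
370119/(((j(-5) - 1*(-25))*(-5573))) + d(-217, 399)/(-27799) = 370119/(((2*(-5)**2 - 1*(-25))*(-5573))) + (1895/12)/(-27799) = 370119/(((2*25 + 25)*(-5573))) + (1895/12)*(-1/27799) = 370119/(((50 + 25)*(-5573))) - 1895/333588 = 370119/((75*(-5573))) - 1895/333588 = 370119/(-417975) - 1895/333588 = 370119*(-1/417975) - 1895/333588 = -123373/139325 - 1895/333588 = -41419773199/46477148100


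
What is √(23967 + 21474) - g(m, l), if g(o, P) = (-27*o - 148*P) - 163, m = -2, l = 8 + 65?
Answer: 10913 + 9*√561 ≈ 11126.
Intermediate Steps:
l = 73
g(o, P) = -163 - 148*P - 27*o (g(o, P) = (-148*P - 27*o) - 163 = -163 - 148*P - 27*o)
√(23967 + 21474) - g(m, l) = √(23967 + 21474) - (-163 - 148*73 - 27*(-2)) = √45441 - (-163 - 10804 + 54) = 9*√561 - 1*(-10913) = 9*√561 + 10913 = 10913 + 9*√561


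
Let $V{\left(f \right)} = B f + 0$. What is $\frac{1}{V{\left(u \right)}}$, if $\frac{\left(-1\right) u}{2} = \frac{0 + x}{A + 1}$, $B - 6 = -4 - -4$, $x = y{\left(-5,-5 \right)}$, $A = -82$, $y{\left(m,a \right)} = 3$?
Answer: $\frac{9}{4} \approx 2.25$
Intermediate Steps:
$x = 3$
$B = 6$ ($B = 6 - 0 = 6 + \left(-4 + 4\right) = 6 + 0 = 6$)
$u = \frac{2}{27}$ ($u = - 2 \frac{0 + 3}{-82 + 1} = - 2 \frac{3}{-81} = - 2 \cdot 3 \left(- \frac{1}{81}\right) = \left(-2\right) \left(- \frac{1}{27}\right) = \frac{2}{27} \approx 0.074074$)
$V{\left(f \right)} = 6 f$ ($V{\left(f \right)} = 6 f + 0 = 6 f$)
$\frac{1}{V{\left(u \right)}} = \frac{1}{6 \cdot \frac{2}{27}} = \frac{1}{\frac{4}{9}} = \frac{9}{4}$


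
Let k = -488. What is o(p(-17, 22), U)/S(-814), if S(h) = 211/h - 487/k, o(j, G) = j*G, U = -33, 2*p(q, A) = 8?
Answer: -26217312/146725 ≈ -178.68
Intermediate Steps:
p(q, A) = 4 (p(q, A) = (½)*8 = 4)
o(j, G) = G*j
S(h) = 487/488 + 211/h (S(h) = 211/h - 487/(-488) = 211/h - 487*(-1/488) = 211/h + 487/488 = 487/488 + 211/h)
o(p(-17, 22), U)/S(-814) = (-33*4)/(487/488 + 211/(-814)) = -132/(487/488 + 211*(-1/814)) = -132/(487/488 - 211/814) = -132/146725/198616 = -132*198616/146725 = -26217312/146725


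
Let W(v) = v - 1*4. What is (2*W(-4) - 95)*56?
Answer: -6216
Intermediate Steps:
W(v) = -4 + v (W(v) = v - 4 = -4 + v)
(2*W(-4) - 95)*56 = (2*(-4 - 4) - 95)*56 = (2*(-8) - 95)*56 = (-16 - 95)*56 = -111*56 = -6216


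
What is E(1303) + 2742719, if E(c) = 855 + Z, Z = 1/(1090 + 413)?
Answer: 4123591723/1503 ≈ 2.7436e+6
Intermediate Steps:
Z = 1/1503 ≈ 0.00066534
E(c) = 1285066/1503 (E(c) = 855 + 1/1503 = 1285066/1503)
E(1303) + 2742719 = 1285066/1503 + 2742719 = 4123591723/1503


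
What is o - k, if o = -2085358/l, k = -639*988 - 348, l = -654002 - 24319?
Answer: 428483894638/678321 ≈ 6.3168e+5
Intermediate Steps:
l = -678321
k = -631680 (k = -631332 - 348 = -631680)
o = 2085358/678321 (o = -2085358/(-678321) = -2085358*(-1/678321) = 2085358/678321 ≈ 3.0743)
o - k = 2085358/678321 - 1*(-631680) = 2085358/678321 + 631680 = 428483894638/678321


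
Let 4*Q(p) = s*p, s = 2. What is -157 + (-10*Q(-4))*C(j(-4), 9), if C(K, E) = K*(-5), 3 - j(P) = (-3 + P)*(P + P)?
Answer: 5143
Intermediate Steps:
j(P) = 3 - 2*P*(-3 + P) (j(P) = 3 - (-3 + P)*(P + P) = 3 - (-3 + P)*2*P = 3 - 2*P*(-3 + P))
C(K, E) = -5*K
Q(p) = p/2 (Q(p) = (2*p)/4 = p/2)
-157 + (-10*Q(-4))*C(j(-4), 9) = -157 + (-5*(-4))*(-5*(3 - 2*(-4)² + 6*(-4))) = -157 + (-10*(-2))*(-5*(3 - 2*16 - 24)) = -157 + 20*(-5*(3 - 32 - 24)) = -157 + 20*(-5*(-53)) = -157 + 20*265 = -157 + 5300 = 5143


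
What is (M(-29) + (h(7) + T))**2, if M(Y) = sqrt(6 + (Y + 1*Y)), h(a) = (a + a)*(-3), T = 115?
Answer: 5277 + 292*I*sqrt(13) ≈ 5277.0 + 1052.8*I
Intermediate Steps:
h(a) = -6*a (h(a) = (2*a)*(-3) = -6*a)
M(Y) = sqrt(6 + 2*Y) (M(Y) = sqrt(6 + (Y + Y)) = sqrt(6 + 2*Y))
(M(-29) + (h(7) + T))**2 = (sqrt(6 + 2*(-29)) + (-6*7 + 115))**2 = (sqrt(6 - 58) + (-42 + 115))**2 = (sqrt(-52) + 73)**2 = (2*I*sqrt(13) + 73)**2 = (73 + 2*I*sqrt(13))**2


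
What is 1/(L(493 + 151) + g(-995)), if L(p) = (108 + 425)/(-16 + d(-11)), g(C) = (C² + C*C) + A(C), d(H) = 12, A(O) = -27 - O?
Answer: 4/7923539 ≈ 5.0483e-7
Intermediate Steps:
g(C) = -27 - C + 2*C² (g(C) = (C² + C*C) + (-27 - C) = (C² + C²) + (-27 - C) = 2*C² + (-27 - C) = -27 - C + 2*C²)
L(p) = -533/4 (L(p) = (108 + 425)/(-16 + 12) = 533/(-4) = 533*(-¼) = -533/4)
1/(L(493 + 151) + g(-995)) = 1/(-533/4 + (-27 - 1*(-995) + 2*(-995)²)) = 1/(-533/4 + (-27 + 995 + 2*990025)) = 1/(-533/4 + (-27 + 995 + 1980050)) = 1/(-533/4 + 1981018) = 1/(7923539/4) = 4/7923539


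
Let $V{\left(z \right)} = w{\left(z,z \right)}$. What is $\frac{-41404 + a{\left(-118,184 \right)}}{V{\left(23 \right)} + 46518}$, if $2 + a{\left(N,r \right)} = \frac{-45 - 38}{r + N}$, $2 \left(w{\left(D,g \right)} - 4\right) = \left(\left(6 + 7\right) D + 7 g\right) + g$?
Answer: $- \frac{2732879}{3086391} \approx -0.88546$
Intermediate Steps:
$w{\left(D,g \right)} = 4 + 4 g + \frac{13 D}{2}$ ($w{\left(D,g \right)} = 4 + \frac{\left(\left(6 + 7\right) D + 7 g\right) + g}{2} = 4 + \frac{\left(13 D + 7 g\right) + g}{2} = 4 + \frac{\left(7 g + 13 D\right) + g}{2} = 4 + \frac{8 g + 13 D}{2} = 4 + \left(4 g + \frac{13 D}{2}\right) = 4 + 4 g + \frac{13 D}{2}$)
$V{\left(z \right)} = 4 + \frac{21 z}{2}$ ($V{\left(z \right)} = 4 + 4 z + \frac{13 z}{2} = 4 + \frac{21 z}{2}$)
$a{\left(N,r \right)} = -2 - \frac{83}{N + r}$ ($a{\left(N,r \right)} = -2 + \frac{-45 - 38}{r + N} = -2 - \frac{83}{N + r}$)
$\frac{-41404 + a{\left(-118,184 \right)}}{V{\left(23 \right)} + 46518} = \frac{-41404 + \frac{-83 - -236 - 368}{-118 + 184}}{\left(4 + \frac{21}{2} \cdot 23\right) + 46518} = \frac{-41404 + \frac{-83 + 236 - 368}{66}}{\left(4 + \frac{483}{2}\right) + 46518} = \frac{-41404 + \frac{1}{66} \left(-215\right)}{\frac{491}{2} + 46518} = \frac{-41404 - \frac{215}{66}}{\frac{93527}{2}} = \left(- \frac{2732879}{66}\right) \frac{2}{93527} = - \frac{2732879}{3086391}$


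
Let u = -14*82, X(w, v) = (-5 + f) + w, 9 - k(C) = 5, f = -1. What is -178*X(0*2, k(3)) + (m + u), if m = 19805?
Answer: 19725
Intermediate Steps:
k(C) = 4 (k(C) = 9 - 1*5 = 9 - 5 = 4)
X(w, v) = -6 + w (X(w, v) = (-5 - 1) + w = -6 + w)
u = -1148
-178*X(0*2, k(3)) + (m + u) = -178*(-6 + 0*2) + (19805 - 1148) = -178*(-6 + 0) + 18657 = -178*(-6) + 18657 = 1068 + 18657 = 19725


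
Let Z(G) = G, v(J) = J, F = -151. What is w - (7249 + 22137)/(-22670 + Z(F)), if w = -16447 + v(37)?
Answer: -374463224/22821 ≈ -16409.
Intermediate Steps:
w = -16410 (w = -16447 + 37 = -16410)
w - (7249 + 22137)/(-22670 + Z(F)) = -16410 - (7249 + 22137)/(-22670 - 151) = -16410 - 29386/(-22821) = -16410 - 29386*(-1)/22821 = -16410 - 1*(-29386/22821) = -16410 + 29386/22821 = -374463224/22821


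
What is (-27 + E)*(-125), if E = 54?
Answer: -3375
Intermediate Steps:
(-27 + E)*(-125) = (-27 + 54)*(-125) = 27*(-125) = -3375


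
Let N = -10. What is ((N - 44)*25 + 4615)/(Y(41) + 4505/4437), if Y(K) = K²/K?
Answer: 852165/10966 ≈ 77.710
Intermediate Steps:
Y(K) = K
((N - 44)*25 + 4615)/(Y(41) + 4505/4437) = ((-10 - 44)*25 + 4615)/(41 + 4505/4437) = (-54*25 + 4615)/(41 + 4505*(1/4437)) = (-1350 + 4615)/(41 + 265/261) = 3265/(10966/261) = 3265*(261/10966) = 852165/10966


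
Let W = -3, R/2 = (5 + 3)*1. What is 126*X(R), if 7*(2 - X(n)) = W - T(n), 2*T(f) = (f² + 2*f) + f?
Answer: 3042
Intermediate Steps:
R = 16 (R = 2*((5 + 3)*1) = 2*(8*1) = 2*8 = 16)
T(f) = f²/2 + 3*f/2 (T(f) = ((f² + 2*f) + f)/2 = (f² + 3*f)/2 = f²/2 + 3*f/2)
X(n) = 17/7 + n*(3 + n)/14 (X(n) = 2 - (-3 - n*(3 + n)/2)/7 = 2 + (3/7 + n*(3 + n)/14) = 17/7 + n*(3 + n)/14)
126*X(R) = 126*(17/7 + (1/14)*16*(3 + 16)) = 126*(17/7 + (1/14)*16*19) = 126*(17/7 + 152/7) = 126*(169/7) = 3042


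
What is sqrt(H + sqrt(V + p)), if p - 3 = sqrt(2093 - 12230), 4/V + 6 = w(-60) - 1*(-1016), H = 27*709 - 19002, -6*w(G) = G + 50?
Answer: sqrt(1298782725 + 3035*sqrt(3035)*sqrt(9117 + 3035*I*sqrt(10137)))/3035 ≈ 12.177 + 0.28702*I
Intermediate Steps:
w(G) = -25/3 - G/6 (w(G) = -(G + 50)/6 = -(50 + G)/6 = -25/3 - G/6)
H = 141 (H = 19143 - 19002 = 141)
V = 12/3035 (V = 4/(-6 + ((-25/3 - 1/6*(-60)) - 1*(-1016))) = 4/(-6 + ((-25/3 + 10) + 1016)) = 4/(-6 + (5/3 + 1016)) = 4/(-6 + 3053/3) = 4/(3035/3) = 4*(3/3035) = 12/3035 ≈ 0.0039539)
p = 3 + I*sqrt(10137) (p = 3 + sqrt(2093 - 12230) = 3 + sqrt(-10137) = 3 + I*sqrt(10137) ≈ 3.0 + 100.68*I)
sqrt(H + sqrt(V + p)) = sqrt(141 + sqrt(12/3035 + (3 + I*sqrt(10137)))) = sqrt(141 + sqrt(9117/3035 + I*sqrt(10137)))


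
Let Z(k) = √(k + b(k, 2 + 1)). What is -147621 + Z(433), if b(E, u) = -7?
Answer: -147621 + √426 ≈ -1.4760e+5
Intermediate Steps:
Z(k) = √(-7 + k) (Z(k) = √(k - 7) = √(-7 + k))
-147621 + Z(433) = -147621 + √(-7 + 433) = -147621 + √426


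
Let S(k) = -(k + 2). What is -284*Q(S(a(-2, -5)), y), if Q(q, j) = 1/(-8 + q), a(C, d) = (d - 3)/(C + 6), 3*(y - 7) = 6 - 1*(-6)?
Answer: 71/2 ≈ 35.500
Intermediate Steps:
y = 11 (y = 7 + (6 - 1*(-6))/3 = 7 + (6 + 6)/3 = 7 + (⅓)*12 = 7 + 4 = 11)
a(C, d) = (-3 + d)/(6 + C)
S(k) = -2 - k (S(k) = -(2 + k) = -2 - k)
-284*Q(S(a(-2, -5)), y) = -284/(-8 + (-2 - (-3 - 5)/(6 - 2))) = -284/(-8 + (-2 - (-8)/4)) = -284/(-8 + (-2 - 1*(-2))) = -284/(-8 + (-2 + 2)) = -284/(-8 + 0) = -284/(-8) = -284*(-⅛) = 71/2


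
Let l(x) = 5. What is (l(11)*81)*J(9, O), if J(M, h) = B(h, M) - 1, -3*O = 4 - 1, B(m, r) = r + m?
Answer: 2835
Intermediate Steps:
B(m, r) = m + r
O = -1 (O = -(4 - 1)/3 = -1/3*3 = -1)
J(M, h) = -1 + M + h (J(M, h) = (h + M) - 1 = (M + h) - 1 = -1 + M + h)
(l(11)*81)*J(9, O) = (5*81)*(-1 + 9 - 1) = 405*7 = 2835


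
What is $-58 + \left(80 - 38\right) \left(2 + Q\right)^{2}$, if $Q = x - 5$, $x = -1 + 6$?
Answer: $110$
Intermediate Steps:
$x = 5$
$Q = 0$ ($Q = 5 - 5 = 0$)
$-58 + \left(80 - 38\right) \left(2 + Q\right)^{2} = -58 + \left(80 - 38\right) \left(2 + 0\right)^{2} = -58 + \left(80 - 38\right) 2^{2} = -58 + 42 \cdot 4 = -58 + 168 = 110$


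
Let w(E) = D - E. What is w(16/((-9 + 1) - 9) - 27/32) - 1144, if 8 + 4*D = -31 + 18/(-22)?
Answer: -6894583/5984 ≈ -1152.2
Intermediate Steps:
D = -219/22 (D = -2 + (-31 + 18/(-22))/4 = -2 + (-31 + 18*(-1/22))/4 = -2 + (-31 - 9/11)/4 = -2 + (¼)*(-350/11) = -2 - 175/22 = -219/22 ≈ -9.9545)
w(E) = -219/22 - E
w(16/((-9 + 1) - 9) - 27/32) - 1144 = (-219/22 - (16/((-9 + 1) - 9) - 27/32)) - 1144 = (-219/22 - (16/(-8 - 9) - 27*1/32)) - 1144 = (-219/22 - (16/(-17) - 27/32)) - 1144 = (-219/22 - (16*(-1/17) - 27/32)) - 1144 = (-219/22 - (-16/17 - 27/32)) - 1144 = (-219/22 - 1*(-971/544)) - 1144 = (-219/22 + 971/544) - 1144 = -48887/5984 - 1144 = -6894583/5984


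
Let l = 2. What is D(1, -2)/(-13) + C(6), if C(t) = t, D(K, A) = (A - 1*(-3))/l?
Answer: 155/26 ≈ 5.9615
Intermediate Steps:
D(K, A) = 3/2 + A/2 (D(K, A) = (A - 1*(-3))/2 = (A + 3)*(½) = (3 + A)*(½) = 3/2 + A/2)
D(1, -2)/(-13) + C(6) = (3/2 + (½)*(-2))/(-13) + 6 = -(3/2 - 1)/13 + 6 = -1/13*½ + 6 = -1/26 + 6 = 155/26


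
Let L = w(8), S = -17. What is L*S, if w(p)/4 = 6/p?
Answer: -51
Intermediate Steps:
w(p) = 24/p (w(p) = 4*(6/p) = 24/p)
L = 3 (L = 24/8 = 24*(⅛) = 3)
L*S = 3*(-17) = -51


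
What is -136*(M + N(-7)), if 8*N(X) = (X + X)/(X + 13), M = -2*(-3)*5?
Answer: -12121/3 ≈ -4040.3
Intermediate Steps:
M = 30 (M = 6*5 = 30)
N(X) = X/(4*(13 + X)) (N(X) = ((X + X)/(X + 13))/8 = ((2*X)/(13 + X))/8 = (2*X/(13 + X))/8 = X/(4*(13 + X)))
-136*(M + N(-7)) = -136*(30 + (¼)*(-7)/(13 - 7)) = -136*(30 + (¼)*(-7)/6) = -136*(30 + (¼)*(-7)*(⅙)) = -136*(30 - 7/24) = -136*713/24 = -12121/3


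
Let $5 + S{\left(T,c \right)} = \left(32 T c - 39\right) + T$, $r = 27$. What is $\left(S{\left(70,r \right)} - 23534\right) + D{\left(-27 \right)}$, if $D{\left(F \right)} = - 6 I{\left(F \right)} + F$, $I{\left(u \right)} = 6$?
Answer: $36909$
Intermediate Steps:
$S{\left(T,c \right)} = -44 + T + 32 T c$ ($S{\left(T,c \right)} = -5 + \left(\left(32 T c - 39\right) + T\right) = -5 + \left(\left(-39 + 32 T c\right) + T\right) = -5 + \left(-39 + T + 32 T c\right) = -44 + T + 32 T c$)
$D{\left(F \right)} = -36 + F$ ($D{\left(F \right)} = \left(-6\right) 6 + F = -36 + F$)
$\left(S{\left(70,r \right)} - 23534\right) + D{\left(-27 \right)} = \left(\left(-44 + 70 + 32 \cdot 70 \cdot 27\right) - 23534\right) - 63 = \left(\left(-44 + 70 + 60480\right) - 23534\right) - 63 = \left(60506 - 23534\right) - 63 = 36972 - 63 = 36909$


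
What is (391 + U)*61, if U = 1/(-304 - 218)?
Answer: 12450161/522 ≈ 23851.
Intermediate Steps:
U = -1/522 (U = 1/(-522) = -1/522 ≈ -0.0019157)
(391 + U)*61 = (391 - 1/522)*61 = (204101/522)*61 = 12450161/522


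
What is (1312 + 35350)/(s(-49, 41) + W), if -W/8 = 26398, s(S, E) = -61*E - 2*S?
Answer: -36662/213587 ≈ -0.17165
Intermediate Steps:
W = -211184 (W = -8*26398 = -211184)
(1312 + 35350)/(s(-49, 41) + W) = (1312 + 35350)/((-61*41 - 2*(-49)) - 211184) = 36662/((-2501 + 98) - 211184) = 36662/(-2403 - 211184) = 36662/(-213587) = 36662*(-1/213587) = -36662/213587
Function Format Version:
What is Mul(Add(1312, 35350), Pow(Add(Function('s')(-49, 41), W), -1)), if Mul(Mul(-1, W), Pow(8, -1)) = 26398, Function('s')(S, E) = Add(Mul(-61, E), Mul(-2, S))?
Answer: Rational(-36662, 213587) ≈ -0.17165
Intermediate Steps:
W = -211184 (W = Mul(-8, 26398) = -211184)
Mul(Add(1312, 35350), Pow(Add(Function('s')(-49, 41), W), -1)) = Mul(Add(1312, 35350), Pow(Add(Add(Mul(-61, 41), Mul(-2, -49)), -211184), -1)) = Mul(36662, Pow(Add(Add(-2501, 98), -211184), -1)) = Mul(36662, Pow(Add(-2403, -211184), -1)) = Mul(36662, Pow(-213587, -1)) = Mul(36662, Rational(-1, 213587)) = Rational(-36662, 213587)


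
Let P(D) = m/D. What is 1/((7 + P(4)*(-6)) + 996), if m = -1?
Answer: 2/2009 ≈ 0.00099552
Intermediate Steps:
P(D) = -1/D
1/((7 + P(4)*(-6)) + 996) = 1/((7 - 1/4*(-6)) + 996) = 1/((7 - 1*¼*(-6)) + 996) = 1/((7 - ¼*(-6)) + 996) = 1/((7 + 3/2) + 996) = 1/(17/2 + 996) = 1/(2009/2) = 2/2009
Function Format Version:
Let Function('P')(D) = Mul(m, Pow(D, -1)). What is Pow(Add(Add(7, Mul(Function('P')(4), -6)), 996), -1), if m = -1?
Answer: Rational(2, 2009) ≈ 0.00099552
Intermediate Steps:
Function('P')(D) = Mul(-1, Pow(D, -1))
Pow(Add(Add(7, Mul(Function('P')(4), -6)), 996), -1) = Pow(Add(Add(7, Mul(Mul(-1, Pow(4, -1)), -6)), 996), -1) = Pow(Add(Add(7, Mul(Mul(-1, Rational(1, 4)), -6)), 996), -1) = Pow(Add(Add(7, Mul(Rational(-1, 4), -6)), 996), -1) = Pow(Add(Add(7, Rational(3, 2)), 996), -1) = Pow(Add(Rational(17, 2), 996), -1) = Pow(Rational(2009, 2), -1) = Rational(2, 2009)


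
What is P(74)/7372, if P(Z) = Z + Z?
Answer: 37/1843 ≈ 0.020076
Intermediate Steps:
P(Z) = 2*Z
P(74)/7372 = (2*74)/7372 = 148*(1/7372) = 37/1843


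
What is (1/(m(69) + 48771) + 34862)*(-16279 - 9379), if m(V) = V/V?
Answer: -21813013546485/24386 ≈ -8.9449e+8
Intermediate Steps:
m(V) = 1
(1/(m(69) + 48771) + 34862)*(-16279 - 9379) = (1/(1 + 48771) + 34862)*(-16279 - 9379) = (1/48772 + 34862)*(-25658) = (1700289465/48772)*(-25658) = -21813013546485/24386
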